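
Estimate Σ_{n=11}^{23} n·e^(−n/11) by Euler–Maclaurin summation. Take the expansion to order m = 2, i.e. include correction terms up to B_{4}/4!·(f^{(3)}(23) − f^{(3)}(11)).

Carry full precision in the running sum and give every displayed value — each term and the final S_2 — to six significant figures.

S_2 ≈ 46.2431

Integral: ∫_11^23 x·e^(−x/11) dx = 42.8099.
½[f(11) + f(23)] = ½[4.04667 + 2.84222] = 3.44445.
Integral + boundary = 46.2543.
Correction k=1: B_{2}/2! · (f^{(1)}(23) − f^{(1)}(11)) = 1/12 · (-0.134809 − 0.00000) = -0.0112341.
Partial sum through k=1: 46.2431.
Correction k=2: B_{4}/4! · (f^{(3)}(23) − f^{(3)}(11)) = −1/720 · (0.000928435 − 0.00608065) = 7.15586e-06.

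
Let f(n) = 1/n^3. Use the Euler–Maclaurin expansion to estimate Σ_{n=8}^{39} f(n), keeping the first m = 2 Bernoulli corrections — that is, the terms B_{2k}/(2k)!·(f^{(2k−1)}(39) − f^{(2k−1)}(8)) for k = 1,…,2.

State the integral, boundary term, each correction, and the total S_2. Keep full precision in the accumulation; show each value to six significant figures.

S_2 ≈ 0.00852937

The integral term ∫_8^39 1/x^3 dx = 0.00748377.
Boundary: ½(f(8) + f(39)) = ½(0.00195312 + 1.68580e-05) = 0.000984992.
Running total after boundary: 0.00846876.
k=1: B_{2}/(2)! × [f^{(1)}(39) − f^{(1)}(8)] = 1/12 × (-1.29677e-06 − (-0.000732422)) = 6.09271e-05.
After k=1: 0.00852969.
k=2: B_{4}/(4)! × [f^{(3)}(39) − f^{(3)}(8)] = −1/720 × (-1.70515e-08 − (-0.000228882)) = -3.17868e-07.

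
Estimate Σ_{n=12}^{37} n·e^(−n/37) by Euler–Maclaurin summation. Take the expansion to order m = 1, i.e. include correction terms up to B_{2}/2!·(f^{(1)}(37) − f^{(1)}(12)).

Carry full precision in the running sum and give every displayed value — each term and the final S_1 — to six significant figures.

S_1 ≈ 314.677

∫_12^37 x·e^(−x/37) dx evaluates to 303.574.
Boundary: ½(f(12) + f(37)) = ½(8.67619 + 13.6115) = 11.1439.
Integral + boundary = 314.717.
Order-1 term: 1/12 · (0.00000 − 0.488524) = -0.0407103.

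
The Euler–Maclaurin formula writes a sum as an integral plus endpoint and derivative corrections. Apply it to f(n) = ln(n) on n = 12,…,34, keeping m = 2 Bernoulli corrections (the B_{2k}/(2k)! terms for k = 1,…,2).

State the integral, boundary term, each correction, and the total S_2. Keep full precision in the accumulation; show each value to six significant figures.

∫_12^34 ln(x) dx evaluates to 68.0774.
Endpoint term: (f(12) + f(34))/2 = (2.48491 + 3.52636)/2 = 3.00563.
Integral + boundary = 71.0830.
Correction k=1: B_{2}/2! · (f^{(1)}(34) − f^{(1)}(12)) = 1/12 · (0.0294118 − 0.0833333) = -0.00449346.
Running total after k=1: 71.0785.
Correction k=2: B_{4}/4! · (f^{(3)}(34) − f^{(3)}(12)) = −1/720 · (5.08854e-05 − 0.00115741) = 1.53684e-06.

S_2 ≈ 71.0785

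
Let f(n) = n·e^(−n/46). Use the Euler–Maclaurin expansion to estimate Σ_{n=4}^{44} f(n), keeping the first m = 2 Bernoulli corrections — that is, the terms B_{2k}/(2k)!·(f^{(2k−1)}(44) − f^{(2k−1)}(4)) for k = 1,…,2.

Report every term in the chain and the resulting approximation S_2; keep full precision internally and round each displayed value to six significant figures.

S_2 ≈ 527.967

Integral: ∫_4^44 x·e^(−x/46) dx = 517.749.
Boundary: ½(f(4) + f(44)) = ½(3.66687 + 16.9060) = 10.2864.
Integral + boundary = 528.036.
k=1: B_{2}/(2)! × [f^{(1)}(44) − f^{(1)}(4)] = 1/12 × (0.0167055 − 0.837002) = -0.0683581.
Running total after k=1: 527.967.
k=2: B_{4}/(4)! × [f^{(3)}(44) − f^{(3)}(4)] = −1/720 × (0.000371058 − 0.00126202) = 1.23745e-06.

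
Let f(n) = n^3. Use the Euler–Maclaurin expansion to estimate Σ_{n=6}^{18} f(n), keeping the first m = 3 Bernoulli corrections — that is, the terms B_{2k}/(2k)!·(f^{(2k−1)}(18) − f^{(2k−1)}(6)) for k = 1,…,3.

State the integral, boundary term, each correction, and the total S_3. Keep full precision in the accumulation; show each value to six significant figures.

The integral term ∫_6^18 x^3 dx = 25920.0.
Boundary: ½(f(6) + f(18)) = ½(216.000 + 5832.00) = 3024.00.
Running total after boundary: 28944.0.
Correction k=1: B_{2}/2! · (f^{(1)}(18) − f^{(1)}(6)) = 1/12 · (972.000 − 108.000) = 72.0000.
Running total after k=1: 29016.0.
Correction k=2: B_{4}/4! · (f^{(3)}(18) − f^{(3)}(6)) = −1/720 · (6.00000 − 6.00000) = 0.00000.
Running total after k=2: 29016.0.
Correction k=3: B_{6}/6! · (f^{(5)}(18) − f^{(5)}(6)) = 1/30240 · (0.00000 − 0.00000) = 0.00000.

S_3 ≈ 29016.0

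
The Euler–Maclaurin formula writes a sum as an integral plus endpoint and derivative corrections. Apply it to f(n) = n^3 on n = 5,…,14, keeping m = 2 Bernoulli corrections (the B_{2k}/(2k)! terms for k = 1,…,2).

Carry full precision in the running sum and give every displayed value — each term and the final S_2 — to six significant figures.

S_2 ≈ 10925.0

∫_5^14 x^3 dx evaluates to 9447.75.
Boundary: ½(f(5) + f(14)) = ½(125.000 + 2744.00) = 1434.50.
So far: 10882.2.
Order-1 term: 1/12 · (588.000 − 75.0000) = 42.7500.
Running total after k=1: 10925.0.
Order-2 term: −1/720 · (6.00000 − 6.00000) = 0.00000.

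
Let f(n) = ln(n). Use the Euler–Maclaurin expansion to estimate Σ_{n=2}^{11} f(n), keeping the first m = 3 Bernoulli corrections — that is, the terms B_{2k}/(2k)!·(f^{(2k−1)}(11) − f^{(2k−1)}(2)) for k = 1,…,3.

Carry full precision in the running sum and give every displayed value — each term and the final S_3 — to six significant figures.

S_3 ≈ 17.5023

Integral: ∫_2^11 ln(x) dx = 15.9906.
Endpoint term: (f(2) + f(11))/2 = (0.693147 + 2.39790)/2 = 1.54552.
So far: 17.5361.
k=1: B_{2}/(2)! × [f^{(1)}(11) − f^{(1)}(2)] = 1/12 × (0.0909091 − 0.500000) = -0.0340909.
After k=1: 17.5020.
k=2: B_{4}/(4)! × [f^{(3)}(11) − f^{(3)}(2)] = −1/720 × (0.00150263 − 0.250000) = 0.000345135.
After k=2: 17.5023.
k=3: B_{6}/(6)! × [f^{(5)}(11) − f^{(5)}(2)] = 1/30240 × (0.000149021 − 0.750000) = -2.47967e-05.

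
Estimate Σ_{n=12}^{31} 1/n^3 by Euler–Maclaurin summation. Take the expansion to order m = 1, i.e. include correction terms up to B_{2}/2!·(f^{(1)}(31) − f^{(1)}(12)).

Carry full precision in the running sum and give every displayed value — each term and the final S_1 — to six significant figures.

S_1 ≈ 0.00326985

Integral: ∫_12^31 1/x^3 dx = 0.00295193.
½[f(12) + f(31)] = ½[0.000578704 + 3.35672e-05] = 0.000306135.
Integral + boundary = 0.00325807.
Order-1 term: 1/12 · (-3.24844e-06 − (-0.000144676)) = 1.17856e-05.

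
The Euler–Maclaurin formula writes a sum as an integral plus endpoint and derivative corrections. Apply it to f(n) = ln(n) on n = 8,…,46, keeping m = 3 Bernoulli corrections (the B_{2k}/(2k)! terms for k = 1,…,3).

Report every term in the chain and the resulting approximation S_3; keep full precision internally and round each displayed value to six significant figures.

S_3 ≈ 124.427

∫_8^46 ln(x) dx evaluates to 121.482.
Endpoint term: (f(8) + f(46))/2 = (2.07944 + 3.82864)/2 = 2.95404.
Integral + boundary = 124.436.
k=1: B_{2}/(2)! × [f^{(1)}(46) − f^{(1)}(8)] = 1/12 × (0.0217391 − 0.125000) = -0.00860507.
Running total after k=1: 124.427.
k=2: B_{4}/(4)! × [f^{(3)}(46) − f^{(3)}(8)] = −1/720 × (2.05474e-05 − 0.00390625) = 5.39681e-06.
Running total after k=2: 124.427.
k=3: B_{6}/(6)! × [f^{(5)}(46) − f^{(5)}(8)] = 1/30240 × (1.16526e-07 − 0.000732422) = -2.42164e-08.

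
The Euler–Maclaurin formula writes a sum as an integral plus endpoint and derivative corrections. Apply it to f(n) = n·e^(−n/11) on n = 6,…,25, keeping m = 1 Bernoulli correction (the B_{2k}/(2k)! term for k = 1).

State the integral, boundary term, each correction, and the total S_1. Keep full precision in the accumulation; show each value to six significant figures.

S_1 ≈ 70.5747

Integral: ∫_6^25 x·e^(−x/11) dx = 67.5809.
Endpoint term: (f(6) + f(25))/2 = (3.47747 + 2.57577)/2 = 3.02662.
Running total after boundary: 70.6076.
Order-1 term: 1/12 · (-0.131130 − 0.263445) = -0.0328812.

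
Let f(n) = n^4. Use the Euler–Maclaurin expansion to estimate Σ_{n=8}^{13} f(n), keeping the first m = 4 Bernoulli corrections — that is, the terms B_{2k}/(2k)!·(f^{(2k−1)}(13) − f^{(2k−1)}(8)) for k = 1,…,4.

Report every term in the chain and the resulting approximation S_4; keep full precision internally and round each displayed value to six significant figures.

S_4 ≈ 84595.0

Integral: ∫_8^13 x^4 dx = 67705.0.
Boundary: ½(f(8) + f(13)) = ½(4096.00 + 28561.0) = 16328.5.
So far: 84033.5.
Order-1 term: 1/12 · (8788.00 − 2048.00) = 561.667.
After k=1: 84595.2.
Order-2 term: −1/720 · (312.000 − 192.000) = -0.166667.
After k=2: 84595.0.
Order-3 term: 1/30240 · (0.00000 − 0.00000) = 0.00000.
After k=3: 84595.0.
Order-4 term: −1/1209600 · (0.00000 − 0.00000) = 0.00000.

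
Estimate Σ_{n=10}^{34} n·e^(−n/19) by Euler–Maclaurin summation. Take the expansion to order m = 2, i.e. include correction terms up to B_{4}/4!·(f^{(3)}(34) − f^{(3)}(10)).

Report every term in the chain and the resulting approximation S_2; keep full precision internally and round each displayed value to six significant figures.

S_2 ≈ 163.060

Integral: ∫_10^34 x·e^(−x/19) dx = 157.301.
Boundary: ½(f(10) + f(34)) = ½(5.90778 + 5.67963) = 5.79370.
Running total after boundary: 163.095.
Correction k=1: B_{2}/2! · (f^{(1)}(34) − f^{(1)}(10)) = 1/12 · (-0.131880 − 0.279842) = -0.0343102.
Partial sum through k=1: 163.060.
Correction k=2: B_{4}/4! · (f^{(3)}(34) − f^{(3)}(10)) = −1/720 · (0.000560155 − 0.00404819) = 4.84449e-06.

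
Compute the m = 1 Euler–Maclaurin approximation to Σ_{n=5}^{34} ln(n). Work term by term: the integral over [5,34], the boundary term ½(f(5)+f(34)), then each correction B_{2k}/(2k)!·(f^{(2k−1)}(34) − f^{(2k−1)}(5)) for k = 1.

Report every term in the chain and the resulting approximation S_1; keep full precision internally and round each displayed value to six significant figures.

The integral term ∫_5^34 ln(x) dx = 82.8491.
Boundary: ½(f(5) + f(34)) = ½(1.60944 + 3.52636) = 2.56790.
Running total after boundary: 85.4170.
Order-1 term: 1/12 · (0.0294118 − 0.200000) = -0.0142157.

S_1 ≈ 85.4028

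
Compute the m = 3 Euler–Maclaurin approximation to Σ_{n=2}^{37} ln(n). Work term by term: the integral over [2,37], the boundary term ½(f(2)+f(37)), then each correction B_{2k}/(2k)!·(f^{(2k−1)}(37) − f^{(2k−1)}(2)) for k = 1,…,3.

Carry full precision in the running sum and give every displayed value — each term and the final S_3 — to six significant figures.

S_3 ≈ 99.3306

Integral: ∫_2^37 ln(x) dx = 97.2177.
Endpoint term: (f(2) + f(37))/2 = (0.693147 + 3.61092)/2 = 2.15203.
Running total after boundary: 99.3697.
k=1: B_{2}/(2)! × [f^{(1)}(37) − f^{(1)}(2)] = 1/12 × (0.0270270 − 0.500000) = -0.0394144.
Partial sum through k=1: 99.3303.
k=2: B_{4}/(4)! × [f^{(3)}(37) − f^{(3)}(2)] = −1/720 × (3.94843e-05 − 0.250000) = 0.000347167.
Partial sum through k=2: 99.3306.
k=3: B_{6}/(6)! × [f^{(5)}(37) − f^{(5)}(2)] = 1/30240 × (3.46101e-07 − 0.750000) = -2.48016e-05.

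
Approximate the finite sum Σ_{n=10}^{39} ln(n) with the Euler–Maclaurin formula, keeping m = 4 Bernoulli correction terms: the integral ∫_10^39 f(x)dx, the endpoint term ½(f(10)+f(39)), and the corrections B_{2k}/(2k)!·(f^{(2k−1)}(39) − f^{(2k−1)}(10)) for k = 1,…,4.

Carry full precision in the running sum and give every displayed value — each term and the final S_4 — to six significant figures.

S_4 ≈ 93.8299

The integral term ∫_10^39 ln(x) dx = 90.8531.
½[f(10) + f(39)] = ½[2.30259 + 3.66356] = 2.98307.
Running total after boundary: 93.8361.
k=1: B_{2}/(2)! × [f^{(1)}(39) − f^{(1)}(10)] = 1/12 × (0.0256410 − 0.100000) = -0.00619658.
Running total after k=1: 93.8299.
k=2: B_{4}/(4)! × [f^{(3)}(39) − f^{(3)}(10)] = −1/720 × (3.37160e-05 − 0.00200000) = 2.73095e-06.
Running total after k=2: 93.8299.
k=3: B_{6}/(6)! × [f^{(5)}(39) − f^{(5)}(10)] = 1/30240 × (2.66004e-07 − 0.000240000) = -7.92771e-09.
Running total after k=3: 93.8299.
k=4: B_{8}/(8)! × [f^{(7)}(39) − f^{(7)}(10)] = −1/1209600 × (5.24663e-09 − 7.20000e-05) = 5.95195e-11.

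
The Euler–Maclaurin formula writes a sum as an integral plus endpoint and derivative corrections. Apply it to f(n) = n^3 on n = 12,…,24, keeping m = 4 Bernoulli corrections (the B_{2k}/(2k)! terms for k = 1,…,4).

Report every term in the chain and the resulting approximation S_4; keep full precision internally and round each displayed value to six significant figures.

S_4 ≈ 85644.0

Integral: ∫_12^24 x^3 dx = 77760.0.
Endpoint term: (f(12) + f(24))/2 = (1728.00 + 13824.0)/2 = 7776.00.
Running total after boundary: 85536.0.
Order-1 term: 1/12 · (1728.00 − 432.000) = 108.000.
Running total after k=1: 85644.0.
Order-2 term: −1/720 · (6.00000 − 6.00000) = 0.00000.
Running total after k=2: 85644.0.
Order-3 term: 1/30240 · (0.00000 − 0.00000) = 0.00000.
Running total after k=3: 85644.0.
Order-4 term: −1/1209600 · (0.00000 − 0.00000) = 0.00000.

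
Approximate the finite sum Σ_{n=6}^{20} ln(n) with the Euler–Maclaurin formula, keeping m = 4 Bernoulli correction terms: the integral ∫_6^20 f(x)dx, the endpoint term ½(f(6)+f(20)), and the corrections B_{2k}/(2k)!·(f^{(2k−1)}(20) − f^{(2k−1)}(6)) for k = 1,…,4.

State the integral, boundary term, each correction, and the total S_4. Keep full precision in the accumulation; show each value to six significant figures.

The integral term ∫_6^20 ln(x) dx = 35.1641.
½[f(6) + f(20)] = ½[1.79176 + 2.99573] = 2.39375.
Running total after boundary: 37.5578.
Correction k=1: B_{2}/2! · (f^{(1)}(20) − f^{(1)}(6)) = 1/12 · (0.0500000 − 0.166667) = -0.00972222.
Partial sum through k=1: 37.5481.
Correction k=2: B_{4}/4! · (f^{(3)}(20) − f^{(3)}(6)) = −1/720 · (0.000250000 − 0.00925926) = 1.25129e-05.
Partial sum through k=2: 37.5481.
Correction k=3: B_{6}/6! · (f^{(5)}(20) − f^{(5)}(6)) = 1/30240 · (7.50000e-06 − 0.00308642) = -1.01816e-07.
Partial sum through k=3: 37.5481.
Correction k=4: B_{8}/8! · (f^{(7)}(20) − f^{(7)}(6)) = −1/1209600 · (5.62500e-07 − 0.00257202) = 2.12587e-09.

S_4 ≈ 37.5481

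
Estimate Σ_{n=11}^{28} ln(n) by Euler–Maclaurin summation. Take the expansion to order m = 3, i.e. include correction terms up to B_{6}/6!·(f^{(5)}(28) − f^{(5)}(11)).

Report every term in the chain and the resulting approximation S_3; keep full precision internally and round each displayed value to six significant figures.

∫_11^28 ln(x) dx evaluates to 49.9249.
Endpoint term: (f(11) + f(28))/2 = (2.39790 + 3.33220)/2 = 2.86505.
Integral + boundary = 52.7899.
k=1: B_{2}/(2)! × [f^{(1)}(28) − f^{(1)}(11)] = 1/12 × (0.0357143 − 0.0909091) = -0.00459957.
After k=1: 52.7853.
k=2: B_{4}/(4)! × [f^{(3)}(28) − f^{(3)}(11)] = −1/720 × (9.11079e-05 − 0.00150263) = 1.96045e-06.
After k=2: 52.7853.
k=3: B_{6}/(6)! × [f^{(5)}(28) − f^{(5)}(11)] = 1/30240 × (1.39451e-06 − 0.000149021) = -4.88183e-09.

S_3 ≈ 52.7853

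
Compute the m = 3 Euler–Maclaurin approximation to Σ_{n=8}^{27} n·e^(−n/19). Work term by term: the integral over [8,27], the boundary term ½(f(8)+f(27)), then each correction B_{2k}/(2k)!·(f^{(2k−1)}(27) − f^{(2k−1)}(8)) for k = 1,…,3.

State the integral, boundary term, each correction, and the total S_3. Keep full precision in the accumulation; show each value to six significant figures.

∫_8^27 x·e^(−x/19) dx evaluates to 125.675.
Boundary: ½(f(8) + f(27)) = ½(5.25084 + 6.51941) = 5.88513.
Running total after boundary: 131.560.
k=1: B_{2}/(2)! × [f^{(1)}(27) − f^{(1)}(8)] = 1/12 × (-0.101667 − 0.379995) = -0.0401385.
After k=1: 131.520.
k=2: B_{4}/(4)! × [f^{(3)}(27) − f^{(3)}(8)] = −1/720 × (0.00105610 − 0.00468894) = 5.04561e-06.
After k=2: 131.520.
k=3: B_{6}/(6)! × [f^{(5)}(27) − f^{(5)}(8)] = 1/30240 × (6.63110e-06 − 2.30617e-05) = -5.43338e-10.

S_3 ≈ 131.520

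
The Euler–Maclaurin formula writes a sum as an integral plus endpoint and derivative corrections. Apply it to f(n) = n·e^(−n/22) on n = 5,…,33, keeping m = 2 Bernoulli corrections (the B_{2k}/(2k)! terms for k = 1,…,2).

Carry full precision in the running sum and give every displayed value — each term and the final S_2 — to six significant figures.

S_2 ≈ 208.867

The integral term ∫_5^33 x·e^(−x/22) dx = 203.254.
Endpoint term: (f(5) + f(33))/2 = (3.98352 + 7.36330)/2 = 5.67341.
Integral + boundary = 208.928.
k=1: B_{2}/(2)! × [f^{(1)}(33) − f^{(1)}(5)] = 1/12 × (-0.111565 − 0.615634) = -0.0606000.
Running total after k=1: 208.867.
k=2: B_{4}/(4)! × [f^{(3)}(33) − f^{(3)}(5)] = −1/720 × (0.000691519 − 0.00456414) = 5.37863e-06.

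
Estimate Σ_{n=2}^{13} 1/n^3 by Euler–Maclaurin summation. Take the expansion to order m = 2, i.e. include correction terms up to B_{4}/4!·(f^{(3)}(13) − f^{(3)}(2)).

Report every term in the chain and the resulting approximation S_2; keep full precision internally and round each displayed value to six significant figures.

S_2 ≈ 0.199083

∫_2^13 1/x^3 dx evaluates to 0.122041.
½[f(2) + f(13)] = ½[0.125000 + 0.000455166] = 0.0627276.
Integral + boundary = 0.184769.
k=1: B_{2}/(2)! × [f^{(1)}(13) − f^{(1)}(2)] = 1/12 × (-0.000105038 − (-0.187500)) = 0.0156162.
Running total after k=1: 0.200385.
k=2: B_{4}/(4)! × [f^{(3)}(13) − f^{(3)}(2)] = −1/720 × (-1.24306e-05 − (-0.937500)) = -0.00130207.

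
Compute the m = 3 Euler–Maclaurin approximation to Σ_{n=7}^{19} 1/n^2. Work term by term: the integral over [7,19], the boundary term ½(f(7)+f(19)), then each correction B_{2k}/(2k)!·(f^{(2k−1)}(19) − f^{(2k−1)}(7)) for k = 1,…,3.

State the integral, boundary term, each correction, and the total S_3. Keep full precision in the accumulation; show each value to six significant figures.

The integral term ∫_7^19 1/x^2 dx = 0.0902256.
Endpoint term: (f(7) + f(19))/2 = (0.0204082 + 0.00277008)/2 = 0.0115891.
So far: 0.101815.
k=1: B_{2}/(2)! × [f^{(1)}(19) − f^{(1)}(7)] = 1/12 × (-0.000291588 − (-0.00583090)) = 0.000461610.
After k=1: 0.102276.
k=2: B_{4}/(4)! × [f^{(3)}(19) − f^{(3)}(7)] = −1/720 × (-9.69267e-06 − (-0.00142798)) = -1.96984e-06.
After k=2: 0.102274.
k=3: B_{6}/(6)! × [f^{(5)}(19) − f^{(5)}(7)] = 1/30240 × (-8.05485e-07 − (-0.000874271)) = 2.88845e-08.

S_3 ≈ 0.102274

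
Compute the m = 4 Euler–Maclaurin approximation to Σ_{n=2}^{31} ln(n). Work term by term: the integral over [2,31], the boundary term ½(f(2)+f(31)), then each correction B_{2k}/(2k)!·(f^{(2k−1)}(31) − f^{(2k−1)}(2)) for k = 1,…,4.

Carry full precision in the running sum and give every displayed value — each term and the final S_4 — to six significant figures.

S_4 ≈ 78.0922

∫_2^31 ln(x) dx evaluates to 76.0673.
½[f(2) + f(31)] = ½[0.693147 + 3.43399] = 2.06357.
Running total after boundary: 78.1309.
Correction k=1: B_{2}/2! · (f^{(1)}(31) − f^{(1)}(2)) = 1/12 · (0.0322581 − 0.500000) = -0.0389785.
After k=1: 78.0919.
Correction k=2: B_{4}/4! · (f^{(3)}(31) − f^{(3)}(2)) = −1/720 · (6.71344e-05 − 0.250000) = 0.000347129.
After k=2: 78.0922.
Correction k=3: B_{6}/6! · (f^{(5)}(31) − f^{(5)}(2)) = 1/30240 · (8.38306e-07 − 0.750000) = -2.48016e-05.
After k=3: 78.0922.
Correction k=4: B_{8}/8! · (f^{(7)}(31) − f^{(7)}(2)) = −1/1209600 · (2.61698e-08 − 5.62500) = 4.65030e-06.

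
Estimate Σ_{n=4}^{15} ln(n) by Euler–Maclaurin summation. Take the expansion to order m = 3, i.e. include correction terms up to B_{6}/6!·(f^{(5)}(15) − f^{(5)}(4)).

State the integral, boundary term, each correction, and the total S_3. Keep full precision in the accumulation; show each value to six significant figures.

S_3 ≈ 26.1075

Integral: ∫_4^15 ln(x) dx = 24.0756.
Endpoint term: (f(4) + f(15))/2 = (1.38629 + 2.70805)/2 = 2.04717.
Integral + boundary = 26.1227.
Order-1 term: 1/12 · (0.0666667 − 0.250000) = -0.0152778.
Partial sum through k=1: 26.1075.
Order-2 term: −1/720 · (0.000592593 − 0.0312500) = 4.25797e-05.
Partial sum through k=2: 26.1075.
Order-3 term: 1/30240 · (3.16049e-05 − 0.0234375) = -7.74004e-07.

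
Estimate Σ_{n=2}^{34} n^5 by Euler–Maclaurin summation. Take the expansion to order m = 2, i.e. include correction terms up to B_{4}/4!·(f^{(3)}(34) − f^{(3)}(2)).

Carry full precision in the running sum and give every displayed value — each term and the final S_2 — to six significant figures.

S_2 ≈ 2.80742e+08

∫_2^34 x^5 dx evaluates to 2.57467e+08.
½[f(2) + f(34)] = ½[32.0000 + 4.54354e+07] = 2.27177e+07.
Running total after boundary: 2.80185e+08.
Order-1 term: 1/12 · (6.68168e+06 − 80.0000) = 556800.
After k=1: 2.80742e+08.
Order-2 term: −1/720 · (69360.0 − 240.000) = -96.0000.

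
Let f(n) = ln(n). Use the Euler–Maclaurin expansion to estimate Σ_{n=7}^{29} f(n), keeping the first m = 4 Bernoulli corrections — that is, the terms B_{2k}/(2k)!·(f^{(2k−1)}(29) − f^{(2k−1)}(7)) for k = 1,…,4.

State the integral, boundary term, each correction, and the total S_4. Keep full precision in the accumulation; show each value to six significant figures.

The integral term ∫_7^29 ln(x) dx = 62.0302.
Endpoint term: (f(7) + f(29))/2 = (1.94591 + 3.36730)/2 = 2.65660.
So far: 64.6868.
Correction k=1: B_{2}/2! · (f^{(1)}(29) − f^{(1)}(7)) = 1/12 · (0.0344828 − 0.142857) = -0.00903120.
Partial sum through k=1: 64.6778.
Correction k=2: B_{4}/4! · (f^{(3)}(29) − f^{(3)}(7)) = −1/720 · (8.20042e-05 − 0.00583090) = 7.98458e-06.
Partial sum through k=2: 64.6778.
Correction k=3: B_{6}/6! · (f^{(5)}(29) − f^{(5)}(7)) = 1/30240 · (1.17010e-06 − 0.00142798) = -4.71827e-08.
Partial sum through k=3: 64.6778.
Correction k=4: B_{8}/8! · (f^{(7)}(29) − f^{(7)}(7)) = −1/1209600 · (4.17394e-08 − 0.000874271) = 7.22743e-10.

S_4 ≈ 64.6778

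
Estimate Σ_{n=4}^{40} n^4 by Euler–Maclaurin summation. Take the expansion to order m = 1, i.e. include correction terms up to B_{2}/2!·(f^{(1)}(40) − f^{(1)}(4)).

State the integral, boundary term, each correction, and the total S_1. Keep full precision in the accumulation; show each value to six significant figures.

S_1 ≈ 2.17812e+07

The integral term ∫_4^40 x^4 dx = 2.04798e+07.
Endpoint term: (f(4) + f(40))/2 = (256.000 + 2.56000e+06)/2 = 1.28013e+06.
Integral + boundary = 2.17599e+07.
Correction k=1: B_{2}/2! · (f^{(1)}(40) − f^{(1)}(4)) = 1/12 · (256000 − 256.000) = 21312.0.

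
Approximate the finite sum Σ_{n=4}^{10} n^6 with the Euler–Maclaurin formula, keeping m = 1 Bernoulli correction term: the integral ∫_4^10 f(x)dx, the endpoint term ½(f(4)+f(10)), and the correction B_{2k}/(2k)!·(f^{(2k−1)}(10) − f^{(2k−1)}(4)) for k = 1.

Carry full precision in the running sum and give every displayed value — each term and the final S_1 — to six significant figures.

S_1 ≈ 1.97777e+06

∫_4^10 x^6 dx evaluates to 1.42623e+06.
Boundary: ½(f(4) + f(10)) = ½(4096.00 + 1.00000e+06) = 502048.
So far: 1.92828e+06.
Order-1 term: 1/12 · (600000 − 6144.00) = 49488.0.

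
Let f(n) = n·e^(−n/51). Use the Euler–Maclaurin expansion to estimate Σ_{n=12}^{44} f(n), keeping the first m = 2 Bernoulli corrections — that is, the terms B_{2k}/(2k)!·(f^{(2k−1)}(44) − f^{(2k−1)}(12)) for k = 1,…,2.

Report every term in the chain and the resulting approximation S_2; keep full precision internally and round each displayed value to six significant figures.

Integral: ∫_12^44 x·e^(−x/51) dx = 494.757.
Boundary: ½(f(12) + f(44)) = ½(9.48406 + 18.5681) = 14.0261.
Integral + boundary = 508.783.
Correction k=1: B_{2}/2! · (f^{(1)}(44) − f^{(1)}(12)) = 1/12 · (0.0579219 − 0.604376) = -0.0455379.
Running total after k=1: 508.738.
Correction k=2: B_{4}/4! · (f^{(3)}(44) − f^{(3)}(12)) = −1/720 · (0.000346761 − 0.000840082) = 6.85168e-07.

S_2 ≈ 508.738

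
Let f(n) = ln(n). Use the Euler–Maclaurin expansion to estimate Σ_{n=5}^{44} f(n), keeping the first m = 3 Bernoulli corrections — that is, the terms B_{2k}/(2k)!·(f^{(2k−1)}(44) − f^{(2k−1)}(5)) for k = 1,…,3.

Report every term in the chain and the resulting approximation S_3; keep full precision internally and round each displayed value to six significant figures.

∫_5^44 ln(x) dx evaluates to 119.457.
Boundary: ½(f(5) + f(44)) = ½(1.60944 + 3.78419) = 2.69681.
So far: 122.154.
k=1: B_{2}/(2)! × [f^{(1)}(44) − f^{(1)}(5)] = 1/12 × (0.0227273 − 0.200000) = -0.0147727.
Partial sum through k=1: 122.139.
k=2: B_{4}/(4)! × [f^{(3)}(44) − f^{(3)}(5)] = −1/720 × (2.34786e-05 − 0.0160000) = 2.21896e-05.
Partial sum through k=2: 122.139.
k=3: B_{6}/(6)! × [f^{(5)}(44) − f^{(5)}(5)] = 1/30240 × (1.45528e-07 − 0.00768000) = -2.53963e-07.

S_3 ≈ 122.139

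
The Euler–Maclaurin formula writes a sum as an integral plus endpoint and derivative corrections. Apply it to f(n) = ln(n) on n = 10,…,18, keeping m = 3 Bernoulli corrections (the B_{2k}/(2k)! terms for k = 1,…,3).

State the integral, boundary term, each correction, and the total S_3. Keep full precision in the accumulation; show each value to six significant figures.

The integral term ∫_10^18 ln(x) dx = 21.0008.
½[f(10) + f(18)] = ½[2.30259 + 2.89037] = 2.59648.
Integral + boundary = 23.5973.
k=1: B_{2}/(2)! × [f^{(1)}(18) − f^{(1)}(10)] = 1/12 × (0.0555556 − 0.100000) = -0.00370370.
After k=1: 23.5936.
k=2: B_{4}/(4)! × [f^{(3)}(18) − f^{(3)}(10)] = −1/720 × (0.000342936 − 0.00200000) = 2.30148e-06.
After k=2: 23.5936.
k=3: B_{6}/(6)! × [f^{(5)}(18) − f^{(5)}(10)] = 1/30240 × (1.27013e-05 − 0.000240000) = -7.51649e-09.

S_3 ≈ 23.5936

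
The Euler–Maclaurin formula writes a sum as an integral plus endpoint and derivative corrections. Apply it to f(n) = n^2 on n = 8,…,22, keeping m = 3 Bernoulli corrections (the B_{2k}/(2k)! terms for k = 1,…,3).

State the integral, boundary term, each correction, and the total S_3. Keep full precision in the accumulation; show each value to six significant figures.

S_3 ≈ 3655.00

∫_8^22 x^2 dx evaluates to 3378.67.
Endpoint term: (f(8) + f(22))/2 = (64.0000 + 484.000)/2 = 274.000.
Running total after boundary: 3652.67.
k=1: B_{2}/(2)! × [f^{(1)}(22) − f^{(1)}(8)] = 1/12 × (44.0000 − 16.0000) = 2.33333.
Partial sum through k=1: 3655.00.
k=2: B_{4}/(4)! × [f^{(3)}(22) − f^{(3)}(8)] = −1/720 × (0.00000 − 0.00000) = 0.00000.
Partial sum through k=2: 3655.00.
k=3: B_{6}/(6)! × [f^{(5)}(22) − f^{(5)}(8)] = 1/30240 × (0.00000 − 0.00000) = 0.00000.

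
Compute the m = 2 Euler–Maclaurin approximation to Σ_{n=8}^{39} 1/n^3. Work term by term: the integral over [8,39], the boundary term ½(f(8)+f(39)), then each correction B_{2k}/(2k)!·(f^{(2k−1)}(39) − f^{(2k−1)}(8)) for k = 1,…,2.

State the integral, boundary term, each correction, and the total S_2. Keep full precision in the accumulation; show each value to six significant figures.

S_2 ≈ 0.00852937

The integral term ∫_8^39 1/x^3 dx = 0.00748377.
Boundary: ½(f(8) + f(39)) = ½(0.00195312 + 1.68580e-05) = 0.000984992.
Integral + boundary = 0.00846876.
k=1: B_{2}/(2)! × [f^{(1)}(39) − f^{(1)}(8)] = 1/12 × (-1.29677e-06 − (-0.000732422)) = 6.09271e-05.
After k=1: 0.00852969.
k=2: B_{4}/(4)! × [f^{(3)}(39) − f^{(3)}(8)] = −1/720 × (-1.70515e-08 − (-0.000228882)) = -3.17868e-07.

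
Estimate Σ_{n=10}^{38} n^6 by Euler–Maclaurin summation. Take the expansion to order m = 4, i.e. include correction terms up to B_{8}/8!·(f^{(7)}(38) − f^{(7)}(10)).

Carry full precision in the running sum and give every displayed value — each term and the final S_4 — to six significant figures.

S_4 ≈ 1.78892e+10

∫_10^38 x^6 dx evaluates to 1.63437e+10.
Endpoint term: (f(10) + f(38))/2 = (1.00000e+06 + 3.01094e+09)/2 = 1.50597e+09.
Integral + boundary = 1.78496e+10.
Correction k=1: B_{2}/2! · (f^{(1)}(38) − f^{(1)}(10)) = 1/12 · (4.75411e+08 − 600000) = 3.95676e+07.
Partial sum through k=1: 1.78892e+10.
Correction k=2: B_{4}/4! · (f^{(3)}(38) − f^{(3)}(10)) = −1/720 · (6.58464e+06 − 120000) = -8978.67.
Partial sum through k=2: 1.78892e+10.
Correction k=3: B_{6}/6! · (f^{(5)}(38) − f^{(5)}(10)) = 1/30240 · (27360.0 − 7200.00) = 0.666667.
Partial sum through k=3: 1.78892e+10.
Correction k=4: B_{8}/8! · (f^{(7)}(38) − f^{(7)}(10)) = −1/1209600 · (0.00000 − 0.00000) = 0.00000.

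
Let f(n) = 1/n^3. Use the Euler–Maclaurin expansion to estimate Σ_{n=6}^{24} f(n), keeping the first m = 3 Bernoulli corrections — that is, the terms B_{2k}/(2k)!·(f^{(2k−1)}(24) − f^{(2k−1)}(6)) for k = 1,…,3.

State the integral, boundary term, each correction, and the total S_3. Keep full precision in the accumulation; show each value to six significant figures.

S_3 ≈ 0.0155622

The integral term ∫_6^24 1/x^3 dx = 0.0130208.
½[f(6) + f(24)] = ½[0.00462963 + 7.23380e-05] = 0.00235098.
So far: 0.0153718.
k=1: B_{2}/(2)! × [f^{(1)}(24) − f^{(1)}(6)] = 1/12 × (-9.04225e-06 − (-0.00231481)) = 0.000192148.
Partial sum through k=1: 0.0155640.
k=2: B_{4}/(4)! × [f^{(3)}(24) − f^{(3)}(6)] = −1/720 × (-3.13967e-07 − (-0.00128601)) = -1.78569e-06.
Partial sum through k=2: 0.0155622.
k=3: B_{6}/(6)! × [f^{(5)}(24) − f^{(5)}(6)] = 1/30240 × (-2.28934e-08 − (-0.00150034)) = 4.96138e-08.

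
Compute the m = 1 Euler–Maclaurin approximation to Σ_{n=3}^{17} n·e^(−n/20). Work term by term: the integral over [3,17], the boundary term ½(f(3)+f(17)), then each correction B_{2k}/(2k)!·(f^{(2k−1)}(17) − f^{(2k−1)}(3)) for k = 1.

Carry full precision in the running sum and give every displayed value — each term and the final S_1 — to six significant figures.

S_1 ≈ 84.5071

The integral term ∫_3^17 x·e^(−x/20) dx = 79.6386.
Boundary: ½(f(3) + f(17)) = ½(2.58212 + 7.26605) = 4.92409.
Integral + boundary = 84.5627.
Correction k=1: B_{2}/2! · (f^{(1)}(17) − f^{(1)}(3)) = 1/12 · (0.0641122 − 0.731602) = -0.0556241.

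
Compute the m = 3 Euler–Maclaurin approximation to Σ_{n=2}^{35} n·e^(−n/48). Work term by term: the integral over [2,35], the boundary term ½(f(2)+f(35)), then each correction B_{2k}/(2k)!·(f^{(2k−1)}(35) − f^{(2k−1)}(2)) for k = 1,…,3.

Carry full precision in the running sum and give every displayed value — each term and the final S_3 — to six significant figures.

S_3 ≈ 389.863

The integral term ∫_2^35 x·e^(−x/48) dx = 380.529.
Endpoint term: (f(2) + f(35))/2 = (1.91838 + 16.8809)/2 = 9.39963.
Running total after boundary: 389.928.
Order-1 term: 1/12 · (0.130626 − 0.919223) = -0.0657165.
Partial sum through k=1: 389.863.
Order-2 term: −1/720 · (0.000475368 − 0.00123160) = 1.05032e-06.
Partial sum through k=2: 389.863.
Order-3 term: 1/30240 · (3.88038e-07 − 8.95932e-07) = -1.67954e-11.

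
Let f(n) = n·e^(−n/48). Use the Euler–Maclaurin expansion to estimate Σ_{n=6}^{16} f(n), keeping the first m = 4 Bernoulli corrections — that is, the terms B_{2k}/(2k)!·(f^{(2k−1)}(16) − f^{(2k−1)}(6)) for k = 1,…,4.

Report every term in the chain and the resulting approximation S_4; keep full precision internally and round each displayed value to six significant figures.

S_4 ≈ 94.6030

∫_6^16 x·e^(−x/48) dx evaluates to 86.2478.
Boundary: ½(f(6) + f(16)) = ½(5.29498 + 11.4645) = 8.37974.
Integral + boundary = 94.6275.
k=1: B_{2}/(2)! × [f^{(1)}(16) − f^{(1)}(6)] = 1/12 × (0.477688 − 0.772185) = -0.0245414.
Running total after k=1: 94.6030.
k=2: B_{4}/(4)! × [f^{(3)}(16) − f^{(3)}(6)] = −1/720 × (0.000829319 − 0.00110121) = 3.77621e-07.
Running total after k=2: 94.6030.
k=3: B_{6}/(6)! × [f^{(5)}(16) − f^{(5)}(6)] = 1/30240 × (6.29908e-07 − 8.10444e-07) = -5.97010e-12.
Running total after k=3: 94.6030.
k=4: B_{8}/(8)! × [f^{(7)}(16) − f^{(7)}(6)] = −1/1209600 × (3.90568e-10 − 4.96065e-10) = 8.72164e-17.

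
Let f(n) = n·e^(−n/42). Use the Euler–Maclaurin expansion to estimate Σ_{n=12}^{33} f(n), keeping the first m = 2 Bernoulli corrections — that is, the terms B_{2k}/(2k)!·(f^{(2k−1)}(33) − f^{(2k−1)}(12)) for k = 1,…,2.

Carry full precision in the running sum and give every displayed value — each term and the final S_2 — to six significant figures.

S_2 ≈ 280.592

The integral term ∫_12^33 x·e^(−x/42) dx = 268.599.
½[f(12) + f(33)] = ½[9.01773 + 15.0412] = 12.0295.
Running total after boundary: 280.629.
k=1: B_{2}/(2)! × [f^{(1)}(33) − f^{(1)}(12)] = 1/12 × (0.0976701 − 0.536769) = -0.0365916.
After k=1: 280.592.
k=2: B_{4}/(4)! × [f^{(3)}(33) − f^{(3)}(12)] = −1/720 × (0.000572142 − 0.00115631) = 8.11339e-07.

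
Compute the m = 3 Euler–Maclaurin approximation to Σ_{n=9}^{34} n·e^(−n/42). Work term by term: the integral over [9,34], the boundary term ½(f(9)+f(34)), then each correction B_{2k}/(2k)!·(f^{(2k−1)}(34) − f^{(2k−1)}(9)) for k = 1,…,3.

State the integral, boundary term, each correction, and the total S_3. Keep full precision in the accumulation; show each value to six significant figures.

S_3 ≈ 319.335

Integral: ∫_9^34 x·e^(−x/42) dx = 308.183.
Boundary: ½(f(9) + f(34)) = ½(7.26406 + 15.1324) = 11.1982.
So far: 319.381.
k=1: B_{2}/(2)! × [f^{(1)}(34) − f^{(1)}(9)] = 1/12 × (0.0847752 − 0.634164) = -0.0457824.
Partial sum through k=1: 319.335.
k=2: B_{4}/(4)! × [f^{(3)}(34) − f^{(3)}(9)] = −1/720 × (0.000552673 − 0.00127460) = 1.00268e-06.
Partial sum through k=2: 319.335.
k=3: B_{6}/(6)! × [f^{(5)}(34) − f^{(5)}(9)] = 1/30240 × (5.99369e-07 − 1.24133e-06) = -2.12288e-11.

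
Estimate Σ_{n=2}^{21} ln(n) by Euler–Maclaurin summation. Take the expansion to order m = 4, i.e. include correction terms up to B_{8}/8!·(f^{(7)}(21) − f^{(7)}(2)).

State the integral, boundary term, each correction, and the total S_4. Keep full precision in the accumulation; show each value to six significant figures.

Integral: ∫_2^21 ln(x) dx = 43.5487.
Boundary: ½(f(2) + f(21)) = ½(0.693147 + 3.04452) = 1.86883.
Integral + boundary = 45.4175.
Correction k=1: B_{2}/2! · (f^{(1)}(21) − f^{(1)}(2)) = 1/12 · (0.0476190 − 0.500000) = -0.0376984.
Running total after k=1: 45.3798.
Correction k=2: B_{4}/4! · (f^{(3)}(21) − f^{(3)}(2)) = −1/720 · (0.000215959 − 0.250000) = 0.000346922.
Running total after k=2: 45.3802.
Correction k=3: B_{6}/6! · (f^{(5)}(21) − f^{(5)}(2)) = 1/30240 · (5.87645e-06 − 0.750000) = -2.48014e-05.
Running total after k=3: 45.3801.
Correction k=4: B_{8}/8! · (f^{(7)}(21) − f^{(7)}(2)) = −1/1209600 · (3.99758e-07 − 5.62500) = 4.65030e-06.

S_4 ≈ 45.3801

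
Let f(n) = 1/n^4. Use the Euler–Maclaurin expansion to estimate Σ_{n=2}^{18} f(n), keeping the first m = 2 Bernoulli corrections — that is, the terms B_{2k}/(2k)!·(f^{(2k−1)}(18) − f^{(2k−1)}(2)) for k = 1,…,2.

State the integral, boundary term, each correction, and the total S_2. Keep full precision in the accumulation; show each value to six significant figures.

∫_2^18 1/x^4 dx evaluates to 0.0416095.
Endpoint term: (f(2) + f(18))/2 = (0.0625000 + 9.52599e-06)/2 = 0.0312548.
So far: 0.0728643.
Order-1 term: 1/12 · (-2.11689e-06 − (-0.125000)) = 0.0104165.
Partial sum through k=1: 0.0832808.
Order-2 term: −1/720 · (-1.96008e-07 − (-0.937500)) = -0.00130208.

S_2 ≈ 0.0819787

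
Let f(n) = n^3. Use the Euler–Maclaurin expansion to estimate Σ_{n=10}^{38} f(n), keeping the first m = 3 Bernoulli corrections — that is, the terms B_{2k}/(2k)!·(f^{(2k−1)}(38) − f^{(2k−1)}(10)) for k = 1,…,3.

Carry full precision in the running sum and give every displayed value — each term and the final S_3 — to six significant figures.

∫_10^38 x^3 dx evaluates to 518784.
Boundary: ½(f(10) + f(38)) = ½(1000.00 + 54872.0) = 27936.0.
So far: 546720.
k=1: B_{2}/(2)! × [f^{(1)}(38) − f^{(1)}(10)] = 1/12 × (4332.00 − 300.000) = 336.000.
After k=1: 547056.
k=2: B_{4}/(4)! × [f^{(3)}(38) − f^{(3)}(10)] = −1/720 × (6.00000 − 6.00000) = 0.00000.
After k=2: 547056.
k=3: B_{6}/(6)! × [f^{(5)}(38) − f^{(5)}(10)] = 1/30240 × (0.00000 − 0.00000) = 0.00000.

S_3 ≈ 547056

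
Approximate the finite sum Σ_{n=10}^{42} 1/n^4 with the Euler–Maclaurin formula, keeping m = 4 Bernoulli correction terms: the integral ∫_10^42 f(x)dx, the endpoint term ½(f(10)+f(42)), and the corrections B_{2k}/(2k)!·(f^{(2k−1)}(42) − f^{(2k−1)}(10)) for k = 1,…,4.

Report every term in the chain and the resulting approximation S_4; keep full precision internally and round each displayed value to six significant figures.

The integral term ∫_10^42 1/x^4 dx = 0.000328834.
Boundary: ½(f(10) + f(42)) = ½(0.000100000 + 3.21368e-07) = 5.01607e-05.
Running total after boundary: 0.000378995.
k=1: B_{2}/(2)! × [f^{(1)}(42) − f^{(1)}(10)] = 1/12 × (-3.06065e-08 − (-4.00000e-05)) = 3.33078e-06.
Running total after k=1: 0.000382326.
k=2: B_{4}/(4)! × [f^{(3)}(42) − f^{(3)}(10)] = −1/720 × (-5.20519e-10 − (-1.20000e-05)) = -1.66659e-08.
Running total after k=2: 0.000382309.
k=3: B_{6}/(6)! × [f^{(5)}(42) − f^{(5)}(10)] = 1/30240 × (-1.65244e-11 − (-6.72000e-06)) = 2.22222e-10.
Running total after k=3: 0.000382309.
k=4: B_{8}/(8)! × [f^{(7)}(42) − f^{(7)}(10)] = −1/1209600 × (-8.43082e-13 − (-6.04800e-06)) = -5.00000e-12.

S_4 ≈ 0.000382309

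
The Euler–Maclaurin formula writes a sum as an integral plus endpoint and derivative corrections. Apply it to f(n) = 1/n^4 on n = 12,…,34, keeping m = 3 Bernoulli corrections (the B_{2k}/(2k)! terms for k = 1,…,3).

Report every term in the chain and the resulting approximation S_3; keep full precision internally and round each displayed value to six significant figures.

S_3 ≈ 0.000210235

The integral term ∫_12^34 1/x^4 dx = 0.000184420.
½[f(12) + f(34)] = ½[4.82253e-05 + 7.48315e-07] = 2.44868e-05.
Running total after boundary: 0.000208907.
k=1: B_{2}/(2)! × [f^{(1)}(34) − f^{(1)}(12)] = 1/12 × (-8.80370e-08 − (-1.60751e-05)) = 1.33226e-06.
After k=1: 0.000210239.
k=2: B_{4}/(4)! × [f^{(3)}(34) − f^{(3)}(12)] = −1/720 × (-2.28470e-09 − (-3.34898e-06)) = -4.64819e-09.
After k=2: 0.000210235.
k=3: B_{6}/(6)! × [f^{(5)}(34) − f^{(5)}(12)] = 1/30240 × (-1.10677e-10 − (-1.30238e-06)) = 4.30645e-11.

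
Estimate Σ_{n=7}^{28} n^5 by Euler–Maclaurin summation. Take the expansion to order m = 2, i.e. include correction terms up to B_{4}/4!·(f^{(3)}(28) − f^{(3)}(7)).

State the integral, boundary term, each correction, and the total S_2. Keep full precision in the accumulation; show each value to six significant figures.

S_2 ≈ 8.91641e+07

Integral: ∫_7^28 x^5 dx = 8.02954e+07.
Boundary: ½(f(7) + f(28)) = ½(16807.0 + 1.72104e+07) = 8.61359e+06.
So far: 8.89090e+07.
Correction k=1: B_{2}/2! · (f^{(1)}(28) − f^{(1)}(7)) = 1/12 · (3.07328e+06 − 12005.0) = 255106.
Partial sum through k=1: 8.91641e+07.
Correction k=2: B_{4}/4! · (f^{(3)}(28) − f^{(3)}(7)) = −1/720 · (47040.0 − 2940.00) = -61.2500.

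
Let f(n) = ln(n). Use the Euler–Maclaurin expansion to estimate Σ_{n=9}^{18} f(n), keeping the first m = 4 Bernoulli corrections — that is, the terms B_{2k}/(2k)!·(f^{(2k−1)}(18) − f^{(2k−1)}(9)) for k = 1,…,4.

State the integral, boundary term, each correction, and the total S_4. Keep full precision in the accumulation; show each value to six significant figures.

S_4 ≈ 25.7908

Integral: ∫_9^18 ln(x) dx = 23.2517.
Boundary: ½(f(9) + f(18)) = ½(2.19722 + 2.89037) = 2.54380.
So far: 25.7955.
Order-1 term: 1/12 · (0.0555556 − 0.111111) = -0.00462963.
After k=1: 25.7908.
Order-2 term: −1/720 · (0.000342936 − 0.00274348) = 3.33410e-06.
After k=2: 25.7908.
Order-3 term: 1/30240 · (1.27013e-05 − 0.000406442) = -1.30205e-08.
After k=3: 25.7908.
Order-4 term: −1/1209600 · (1.17605e-06 − 0.000150534) = 1.23477e-10.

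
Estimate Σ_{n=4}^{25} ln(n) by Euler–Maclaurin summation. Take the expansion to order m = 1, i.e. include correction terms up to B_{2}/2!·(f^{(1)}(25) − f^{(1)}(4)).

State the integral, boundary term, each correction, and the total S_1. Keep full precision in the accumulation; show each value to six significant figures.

S_1 ≈ 56.2118

Integral: ∫_4^25 ln(x) dx = 53.9267.
Boundary: ½(f(4) + f(25)) = ½(1.38629 + 3.21888) = 2.30259.
Running total after boundary: 56.2293.
Order-1 term: 1/12 · (0.0400000 − 0.250000) = -0.0175000.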